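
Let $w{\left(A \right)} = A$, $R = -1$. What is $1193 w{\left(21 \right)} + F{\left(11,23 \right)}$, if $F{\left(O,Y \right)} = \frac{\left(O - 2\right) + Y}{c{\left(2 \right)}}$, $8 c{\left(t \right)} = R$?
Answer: $24797$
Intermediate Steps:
$c{\left(t \right)} = - \frac{1}{8}$ ($c{\left(t \right)} = \frac{1}{8} \left(-1\right) = - \frac{1}{8}$)
$F{\left(O,Y \right)} = 16 - 8 O - 8 Y$ ($F{\left(O,Y \right)} = \frac{\left(O - 2\right) + Y}{- \frac{1}{8}} = \left(\left(-2 + O\right) + Y\right) \left(-8\right) = \left(-2 + O + Y\right) \left(-8\right) = 16 - 8 O - 8 Y$)
$1193 w{\left(21 \right)} + F{\left(11,23 \right)} = 1193 \cdot 21 - 256 = 25053 - 256 = 24797$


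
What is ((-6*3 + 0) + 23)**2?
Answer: 25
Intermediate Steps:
((-6*3 + 0) + 23)**2 = ((-18 + 0) + 23)**2 = (-18 + 23)**2 = 5**2 = 25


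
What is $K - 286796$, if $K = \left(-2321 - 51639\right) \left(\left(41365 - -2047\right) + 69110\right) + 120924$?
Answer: $-6071852992$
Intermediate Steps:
$K = -6071566196$ ($K = - 53960 \left(\left(41365 + 2047\right) + 69110\right) + 120924 = - 53960 \left(43412 + 69110\right) + 120924 = \left(-53960\right) 112522 + 120924 = -6071687120 + 120924 = -6071566196$)
$K - 286796 = -6071566196 - 286796 = -6071852992$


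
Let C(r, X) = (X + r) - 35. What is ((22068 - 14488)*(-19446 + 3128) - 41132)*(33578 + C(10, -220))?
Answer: -4124344489476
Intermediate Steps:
C(r, X) = -35 + X + r
((22068 - 14488)*(-19446 + 3128) - 41132)*(33578 + C(10, -220)) = ((22068 - 14488)*(-19446 + 3128) - 41132)*(33578 + (-35 - 220 + 10)) = (7580*(-16318) - 41132)*(33578 - 245) = (-123690440 - 41132)*33333 = -123731572*33333 = -4124344489476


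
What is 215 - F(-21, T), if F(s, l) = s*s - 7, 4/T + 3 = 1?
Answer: -219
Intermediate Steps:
T = -2 (T = 4/(-3 + 1) = 4/(-2) = 4*(-½) = -2)
F(s, l) = -7 + s² (F(s, l) = s² - 7 = -7 + s²)
215 - F(-21, T) = 215 - (-7 + (-21)²) = 215 - (-7 + 441) = 215 - 1*434 = 215 - 434 = -219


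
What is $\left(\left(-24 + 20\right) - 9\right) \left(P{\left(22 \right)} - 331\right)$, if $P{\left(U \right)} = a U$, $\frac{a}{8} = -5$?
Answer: $15743$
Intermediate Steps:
$a = -40$ ($a = 8 \left(-5\right) = -40$)
$P{\left(U \right)} = - 40 U$
$\left(\left(-24 + 20\right) - 9\right) \left(P{\left(22 \right)} - 331\right) = \left(\left(-24 + 20\right) - 9\right) \left(\left(-40\right) 22 - 331\right) = \left(-4 - 9\right) \left(-880 - 331\right) = \left(-13\right) \left(-1211\right) = 15743$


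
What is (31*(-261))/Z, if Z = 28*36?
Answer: -899/112 ≈ -8.0268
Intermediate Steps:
Z = 1008
(31*(-261))/Z = (31*(-261))/1008 = -8091*1/1008 = -899/112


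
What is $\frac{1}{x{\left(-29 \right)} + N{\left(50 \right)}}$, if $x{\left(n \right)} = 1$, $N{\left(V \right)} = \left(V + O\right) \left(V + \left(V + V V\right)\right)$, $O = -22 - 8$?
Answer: $\frac{1}{52001} \approx 1.923 \cdot 10^{-5}$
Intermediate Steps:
$O = -30$
$N{\left(V \right)} = \left(-30 + V\right) \left(V^{2} + 2 V\right)$ ($N{\left(V \right)} = \left(V - 30\right) \left(V + \left(V + V V\right)\right) = \left(-30 + V\right) \left(V + \left(V + V^{2}\right)\right) = \left(-30 + V\right) \left(V^{2} + 2 V\right)$)
$\frac{1}{x{\left(-29 \right)} + N{\left(50 \right)}} = \frac{1}{1 + 50 \left(-60 + 50^{2} - 1400\right)} = \frac{1}{1 + 50 \left(-60 + 2500 - 1400\right)} = \frac{1}{1 + 50 \cdot 1040} = \frac{1}{1 + 52000} = \frac{1}{52001}$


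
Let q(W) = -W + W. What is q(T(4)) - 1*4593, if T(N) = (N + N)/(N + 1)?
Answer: -4593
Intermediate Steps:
T(N) = 2*N/(1 + N) (T(N) = (2*N)/(1 + N) = 2*N/(1 + N))
q(W) = 0
q(T(4)) - 1*4593 = 0 - 1*4593 = 0 - 4593 = -4593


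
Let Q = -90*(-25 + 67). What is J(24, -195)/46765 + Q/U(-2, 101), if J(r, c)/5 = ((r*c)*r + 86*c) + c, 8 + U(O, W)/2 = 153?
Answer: -7284699/271237 ≈ -26.857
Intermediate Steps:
Q = -3780 (Q = -90*42 = -3780)
U(O, W) = 290 (U(O, W) = -16 + 2*153 = -16 + 306 = 290)
J(r, c) = 435*c + 5*c*r² (J(r, c) = 5*(((r*c)*r + 86*c) + c) = 5*(((c*r)*r + 86*c) + c) = 5*((c*r² + 86*c) + c) = 5*((86*c + c*r²) + c) = 5*(87*c + c*r²) = 435*c + 5*c*r²)
J(24, -195)/46765 + Q/U(-2, 101) = (5*(-195)*(87 + 24²))/46765 - 3780/290 = (5*(-195)*(87 + 576))*(1/46765) - 3780*1/290 = (5*(-195)*663)*(1/46765) - 378/29 = -646425*1/46765 - 378/29 = -129285/9353 - 378/29 = -7284699/271237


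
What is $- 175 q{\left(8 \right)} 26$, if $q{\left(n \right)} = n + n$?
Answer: $-72800$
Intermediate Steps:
$q{\left(n \right)} = 2 n$
$- 175 q{\left(8 \right)} 26 = - 175 \cdot 2 \cdot 8 \cdot 26 = \left(-175\right) 16 \cdot 26 = \left(-2800\right) 26 = -72800$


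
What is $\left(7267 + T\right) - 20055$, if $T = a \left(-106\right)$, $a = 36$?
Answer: $-16604$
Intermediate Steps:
$T = -3816$ ($T = 36 \left(-106\right) = -3816$)
$\left(7267 + T\right) - 20055 = \left(7267 - 3816\right) - 20055 = 3451 - 20055 = -16604$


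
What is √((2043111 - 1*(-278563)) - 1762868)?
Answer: √558806 ≈ 747.53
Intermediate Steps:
√((2043111 - 1*(-278563)) - 1762868) = √((2043111 + 278563) - 1762868) = √(2321674 - 1762868) = √558806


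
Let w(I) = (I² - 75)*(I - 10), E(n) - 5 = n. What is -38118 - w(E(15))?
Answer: -41368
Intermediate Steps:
E(n) = 5 + n
w(I) = (-75 + I²)*(-10 + I)
-38118 - w(E(15)) = -38118 - (750 + (5 + 15)³ - 75*(5 + 15) - 10*(5 + 15)²) = -38118 - (750 + 20³ - 75*20 - 10*20²) = -38118 - (750 + 8000 - 1500 - 10*400) = -38118 - (750 + 8000 - 1500 - 4000) = -38118 - 1*3250 = -38118 - 3250 = -41368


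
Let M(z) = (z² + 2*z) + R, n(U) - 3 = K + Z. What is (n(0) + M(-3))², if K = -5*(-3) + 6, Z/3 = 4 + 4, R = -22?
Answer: 841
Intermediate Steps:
Z = 24 (Z = 3*(4 + 4) = 3*8 = 24)
K = 21 (K = 15 + 6 = 21)
n(U) = 48 (n(U) = 3 + (21 + 24) = 3 + 45 = 48)
M(z) = -22 + z² + 2*z (M(z) = (z² + 2*z) - 22 = -22 + z² + 2*z)
(n(0) + M(-3))² = (48 + (-22 + (-3)² + 2*(-3)))² = (48 + (-22 + 9 - 6))² = (48 - 19)² = 29² = 841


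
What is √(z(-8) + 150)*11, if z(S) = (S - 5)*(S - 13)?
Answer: 33*√47 ≈ 226.24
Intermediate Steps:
z(S) = (-13 + S)*(-5 + S) (z(S) = (-5 + S)*(-13 + S) = (-13 + S)*(-5 + S))
√(z(-8) + 150)*11 = √((65 + (-8)² - 18*(-8)) + 150)*11 = √((65 + 64 + 144) + 150)*11 = √(273 + 150)*11 = √423*11 = (3*√47)*11 = 33*√47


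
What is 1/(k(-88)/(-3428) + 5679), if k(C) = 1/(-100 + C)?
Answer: 644464/3659911057 ≈ 0.00017609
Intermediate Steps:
1/(k(-88)/(-3428) + 5679) = 1/(1/(-100 - 88*(-3428)) + 5679) = 1/(-1/3428/(-188) + 5679) = 1/(-1/188*(-1/3428) + 5679) = 1/(1/644464 + 5679) = 1/(3659911057/644464) = 644464/3659911057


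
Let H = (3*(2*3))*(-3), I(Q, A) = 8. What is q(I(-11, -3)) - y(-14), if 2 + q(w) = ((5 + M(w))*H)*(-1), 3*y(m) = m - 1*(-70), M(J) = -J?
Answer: -548/3 ≈ -182.67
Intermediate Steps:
y(m) = 70/3 + m/3 (y(m) = (m - 1*(-70))/3 = (m + 70)/3 = (70 + m)/3 = 70/3 + m/3)
H = -54 (H = (3*6)*(-3) = 18*(-3) = -54)
q(w) = 268 - 54*w (q(w) = -2 + ((5 - w)*(-54))*(-1) = -2 + (-270 + 54*w)*(-1) = -2 + (270 - 54*w) = 268 - 54*w)
q(I(-11, -3)) - y(-14) = (268 - 54*8) - (70/3 + (1/3)*(-14)) = (268 - 432) - (70/3 - 14/3) = -164 - 1*56/3 = -164 - 56/3 = -548/3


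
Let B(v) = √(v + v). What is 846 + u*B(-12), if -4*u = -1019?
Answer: 846 + 1019*I*√6/2 ≈ 846.0 + 1248.0*I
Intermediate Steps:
u = 1019/4 (u = -¼*(-1019) = 1019/4 ≈ 254.75)
B(v) = √2*√v (B(v) = √(2*v) = √2*√v)
846 + u*B(-12) = 846 + 1019*(√2*√(-12))/4 = 846 + 1019*(√2*(2*I*√3))/4 = 846 + 1019*(2*I*√6)/4 = 846 + 1019*I*√6/2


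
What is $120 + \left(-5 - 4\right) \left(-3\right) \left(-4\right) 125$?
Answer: $-13380$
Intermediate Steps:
$120 + \left(-5 - 4\right) \left(-3\right) \left(-4\right) 125 = 120 + \left(-9\right) \left(-3\right) \left(-4\right) 125 = 120 + 27 \left(-4\right) 125 = 120 - 13500 = -13380$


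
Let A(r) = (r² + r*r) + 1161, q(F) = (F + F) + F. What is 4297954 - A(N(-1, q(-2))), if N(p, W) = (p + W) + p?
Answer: 4296665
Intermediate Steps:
q(F) = 3*F (q(F) = 2*F + F = 3*F)
N(p, W) = W + 2*p (N(p, W) = (W + p) + p = W + 2*p)
A(r) = 1161 + 2*r² (A(r) = (r² + r²) + 1161 = 2*r² + 1161 = 1161 + 2*r²)
4297954 - A(N(-1, q(-2))) = 4297954 - (1161 + 2*(3*(-2) + 2*(-1))²) = 4297954 - (1161 + 2*(-6 - 2)²) = 4297954 - (1161 + 2*(-8)²) = 4297954 - (1161 + 2*64) = 4297954 - (1161 + 128) = 4297954 - 1*1289 = 4297954 - 1289 = 4296665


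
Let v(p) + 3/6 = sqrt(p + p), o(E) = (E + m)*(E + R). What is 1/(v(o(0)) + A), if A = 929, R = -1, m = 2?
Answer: 3714/3448465 - 8*I/3448465 ≈ 0.001077 - 2.3199e-6*I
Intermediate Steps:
o(E) = (-1 + E)*(2 + E) (o(E) = (E + 2)*(E - 1) = (2 + E)*(-1 + E) = (-1 + E)*(2 + E))
v(p) = -1/2 + sqrt(2)*sqrt(p) (v(p) = -1/2 + sqrt(p + p) = -1/2 + sqrt(2*p) = -1/2 + sqrt(2)*sqrt(p))
1/(v(o(0)) + A) = 1/((-1/2 + sqrt(2)*sqrt(-2 + 0 + 0**2)) + 929) = 1/((-1/2 + sqrt(2)*sqrt(-2 + 0 + 0)) + 929) = 1/((-1/2 + sqrt(2)*sqrt(-2)) + 929) = 1/((-1/2 + sqrt(2)*(I*sqrt(2))) + 929) = 1/((-1/2 + 2*I) + 929) = 1/(1857/2 + 2*I) = 4*(1857/2 - 2*I)/3448465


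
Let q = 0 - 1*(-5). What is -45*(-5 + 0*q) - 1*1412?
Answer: -1187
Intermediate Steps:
q = 5 (q = 0 + 5 = 5)
-45*(-5 + 0*q) - 1*1412 = -45*(-5 + 0*5) - 1*1412 = -45*(-5 + 0) - 1412 = -45*(-5) - 1412 = 225 - 1412 = -1187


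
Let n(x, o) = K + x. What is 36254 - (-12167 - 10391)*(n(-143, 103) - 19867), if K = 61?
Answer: -449973288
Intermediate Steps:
n(x, o) = 61 + x
36254 - (-12167 - 10391)*(n(-143, 103) - 19867) = 36254 - (-12167 - 10391)*((61 - 143) - 19867) = 36254 - (-22558)*(-82 - 19867) = 36254 - (-22558)*(-19949) = 36254 - 1*450009542 = 36254 - 450009542 = -449973288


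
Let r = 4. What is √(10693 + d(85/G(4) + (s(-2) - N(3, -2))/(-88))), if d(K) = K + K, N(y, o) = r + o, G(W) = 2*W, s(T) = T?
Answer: √5185741/22 ≈ 103.51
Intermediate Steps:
N(y, o) = 4 + o
d(K) = 2*K
√(10693 + d(85/G(4) + (s(-2) - N(3, -2))/(-88))) = √(10693 + 2*(85/((2*4)) + (-2 - (4 - 2))/(-88))) = √(10693 + 2*(85/8 + (-2 - 1*2)*(-1/88))) = √(10693 + 2*(85*(⅛) + (-2 - 2)*(-1/88))) = √(10693 + 2*(85/8 - 4*(-1/88))) = √(10693 + 2*(85/8 + 1/22)) = √(10693 + 2*(939/88)) = √(10693 + 939/44) = √(471431/44) = √5185741/22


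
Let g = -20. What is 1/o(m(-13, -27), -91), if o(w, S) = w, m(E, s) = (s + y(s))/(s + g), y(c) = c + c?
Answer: 47/81 ≈ 0.58025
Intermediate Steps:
y(c) = 2*c
m(E, s) = 3*s/(-20 + s) (m(E, s) = (s + 2*s)/(s - 20) = (3*s)/(-20 + s) = 3*s/(-20 + s))
1/o(m(-13, -27), -91) = 1/(3*(-27)/(-20 - 27)) = 1/(3*(-27)/(-47)) = 1/(3*(-27)*(-1/47)) = 1/(81/47) = 47/81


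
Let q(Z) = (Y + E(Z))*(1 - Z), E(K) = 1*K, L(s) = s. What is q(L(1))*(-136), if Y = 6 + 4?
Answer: 0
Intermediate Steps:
Y = 10
E(K) = K
q(Z) = (1 - Z)*(10 + Z) (q(Z) = (10 + Z)*(1 - Z) = (1 - Z)*(10 + Z))
q(L(1))*(-136) = (10 - 1*1**2 - 9*1)*(-136) = (10 - 1*1 - 9)*(-136) = (10 - 1 - 9)*(-136) = 0*(-136) = 0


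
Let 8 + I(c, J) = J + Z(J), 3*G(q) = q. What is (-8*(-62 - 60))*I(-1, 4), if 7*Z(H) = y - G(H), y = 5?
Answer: -71248/21 ≈ -3392.8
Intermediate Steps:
G(q) = q/3
Z(H) = 5/7 - H/21 (Z(H) = (5 - H/3)/7 = 5/7 - H/21)
I(c, J) = -51/7 + 20*J/21 (I(c, J) = -8 + (J + (5/7 - J/21)) = -8 + (5/7 + 20*J/21) = -51/7 + 20*J/21)
(-8*(-62 - 60))*I(-1, 4) = (-8*(-62 - 60))*(-51/7 + (20/21)*4) = (-8*(-122))*(-51/7 + 80/21) = 976*(-73/21) = -71248/21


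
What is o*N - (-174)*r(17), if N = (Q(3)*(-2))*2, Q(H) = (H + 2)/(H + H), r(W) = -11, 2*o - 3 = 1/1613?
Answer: -9286046/4839 ≈ -1919.0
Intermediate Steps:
o = 2420/1613 (o = 3/2 + (½)/1613 = 3/2 + (½)*(1/1613) = 3/2 + 1/3226 = 2420/1613 ≈ 1.5003)
Q(H) = (2 + H)/(2*H) (Q(H) = (2 + H)/((2*H)) = (2 + H)*(1/(2*H)) = (2 + H)/(2*H))
N = -10/3 (N = (((½)*(2 + 3)/3)*(-2))*2 = (((½)*(⅓)*5)*(-2))*2 = ((⅚)*(-2))*2 = -5/3*2 = -10/3 ≈ -3.3333)
o*N - (-174)*r(17) = (2420/1613)*(-10/3) - (-174)*(-11) = -24200/4839 - 1*1914 = -24200/4839 - 1914 = -9286046/4839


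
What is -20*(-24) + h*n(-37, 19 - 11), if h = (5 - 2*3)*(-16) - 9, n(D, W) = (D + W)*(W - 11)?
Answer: 1089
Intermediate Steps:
n(D, W) = (-11 + W)*(D + W) (n(D, W) = (D + W)*(-11 + W) = (-11 + W)*(D + W))
h = 7 (h = (5 - 6)*(-16) - 9 = -1*(-16) - 9 = 16 - 9 = 7)
-20*(-24) + h*n(-37, 19 - 11) = -20*(-24) + 7*((19 - 11)² - 11*(-37) - 11*(19 - 11) - 37*(19 - 11)) = 480 + 7*(8² + 407 - 11*8 - 37*8) = 480 + 7*(64 + 407 - 88 - 296) = 480 + 7*87 = 480 + 609 = 1089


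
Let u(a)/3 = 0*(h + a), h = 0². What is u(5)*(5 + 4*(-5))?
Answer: 0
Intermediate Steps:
h = 0
u(a) = 0 (u(a) = 3*(0*(0 + a)) = 3*(0*a) = 3*0 = 0)
u(5)*(5 + 4*(-5)) = 0*(5 + 4*(-5)) = 0*(5 - 20) = 0*(-15) = 0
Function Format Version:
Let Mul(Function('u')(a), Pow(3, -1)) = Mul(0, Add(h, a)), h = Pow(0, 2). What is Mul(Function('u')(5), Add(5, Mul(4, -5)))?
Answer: 0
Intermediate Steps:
h = 0
Function('u')(a) = 0 (Function('u')(a) = Mul(3, Mul(0, Add(0, a))) = Mul(3, Mul(0, a)) = Mul(3, 0) = 0)
Mul(Function('u')(5), Add(5, Mul(4, -5))) = Mul(0, Add(5, Mul(4, -5))) = Mul(0, Add(5, -20)) = Mul(0, -15) = 0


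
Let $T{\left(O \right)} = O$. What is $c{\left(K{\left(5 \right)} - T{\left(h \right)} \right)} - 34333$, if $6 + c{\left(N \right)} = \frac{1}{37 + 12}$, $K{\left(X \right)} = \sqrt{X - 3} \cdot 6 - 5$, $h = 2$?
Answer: $- \frac{1682610}{49} \approx -34339.0$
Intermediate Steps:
$K{\left(X \right)} = -5 + 6 \sqrt{-3 + X}$ ($K{\left(X \right)} = \sqrt{-3 + X} 6 - 5 = 6 \sqrt{-3 + X} - 5 = -5 + 6 \sqrt{-3 + X}$)
$c{\left(N \right)} = - \frac{293}{49}$ ($c{\left(N \right)} = -6 + \frac{1}{37 + 12} = -6 + \frac{1}{49} = - \frac{293}{49}$)
$c{\left(K{\left(5 \right)} - T{\left(h \right)} \right)} - 34333 = - \frac{293}{49} - 34333 = - \frac{1682610}{49}$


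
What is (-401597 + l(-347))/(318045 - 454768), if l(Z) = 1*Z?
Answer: 8552/2909 ≈ 2.9398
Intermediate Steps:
l(Z) = Z
(-401597 + l(-347))/(318045 - 454768) = (-401597 - 347)/(318045 - 454768) = -401944/(-136723) = -401944*(-1/136723) = 8552/2909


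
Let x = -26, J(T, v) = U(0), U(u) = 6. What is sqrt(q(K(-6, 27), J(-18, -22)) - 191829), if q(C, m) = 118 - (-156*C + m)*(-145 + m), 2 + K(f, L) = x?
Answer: 5*sqrt(16651) ≈ 645.19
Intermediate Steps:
J(T, v) = 6
K(f, L) = -28 (K(f, L) = -2 - 26 = -28)
q(C, m) = 118 - (-145 + m)*(m - 156*C) (q(C, m) = 118 - (m - 156*C)*(-145 + m) = 118 - (-145 + m)*(m - 156*C))
sqrt(q(K(-6, 27), J(-18, -22)) - 191829) = sqrt((118 - 1*6**2 - 22620*(-28) + 145*6 + 156*(-28)*6) - 191829) = sqrt((118 - 1*36 + 633360 + 870 - 26208) - 191829) = sqrt((118 - 36 + 633360 + 870 - 26208) - 191829) = sqrt(608104 - 191829) = sqrt(416275) = 5*sqrt(16651)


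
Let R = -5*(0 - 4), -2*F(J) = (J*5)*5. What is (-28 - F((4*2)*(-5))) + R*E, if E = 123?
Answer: 1932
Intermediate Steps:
F(J) = -25*J/2 (F(J) = -J*5*5/2 = -5*J*5/2 = -25*J/2)
R = 20 (R = -5*(-4) = 20)
(-28 - F((4*2)*(-5))) + R*E = (-28 - (-25)*(4*2)*(-5)/2) + 20*123 = (-28 - (-25)*8*(-5)/2) + 2460 = (-28 - (-25)*(-40)/2) + 2460 = (-28 - 1*500) + 2460 = (-28 - 500) + 2460 = -528 + 2460 = 1932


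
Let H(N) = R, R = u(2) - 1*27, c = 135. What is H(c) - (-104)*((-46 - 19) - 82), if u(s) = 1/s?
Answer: -30629/2 ≈ -15315.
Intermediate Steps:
R = -53/2 (R = 1/2 - 1*27 = ½ - 27 = -53/2 ≈ -26.500)
H(N) = -53/2
H(c) - (-104)*((-46 - 19) - 82) = -53/2 - (-104)*((-46 - 19) - 82) = -53/2 - (-104)*(-65 - 82) = -53/2 - (-104)*(-147) = -53/2 - 1*15288 = -53/2 - 15288 = -30629/2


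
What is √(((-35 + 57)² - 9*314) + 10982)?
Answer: 24*√15 ≈ 92.952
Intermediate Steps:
√(((-35 + 57)² - 9*314) + 10982) = √((22² - 1*2826) + 10982) = √((484 - 2826) + 10982) = √(-2342 + 10982) = √8640 = 24*√15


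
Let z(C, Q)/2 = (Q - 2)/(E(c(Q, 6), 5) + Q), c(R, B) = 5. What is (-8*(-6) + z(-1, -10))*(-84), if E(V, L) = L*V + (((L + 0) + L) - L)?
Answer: -19656/5 ≈ -3931.2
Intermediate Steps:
E(V, L) = L + L*V (E(V, L) = L*V + ((L + L) - L) = L*V + (2*L - L) = L*V + L = L + L*V)
z(C, Q) = 2*(-2 + Q)/(30 + Q) (z(C, Q) = 2*((Q - 2)/(5*(1 + 5) + Q)) = 2*((-2 + Q)/(5*6 + Q)) = 2*((-2 + Q)/(30 + Q)) = 2*(-2 + Q)/(30 + Q))
(-8*(-6) + z(-1, -10))*(-84) = (-8*(-6) + 2*(-2 - 10)/(30 - 10))*(-84) = (48 + 2*(-12)/20)*(-84) = (48 + 2*(1/20)*(-12))*(-84) = (48 - 6/5)*(-84) = (234/5)*(-84) = -19656/5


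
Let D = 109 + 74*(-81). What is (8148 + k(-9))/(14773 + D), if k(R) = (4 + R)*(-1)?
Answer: 8153/8888 ≈ 0.91730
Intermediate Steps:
D = -5885 (D = 109 - 5994 = -5885)
k(R) = -4 - R
(8148 + k(-9))/(14773 + D) = (8148 + (-4 - 1*(-9)))/(14773 - 5885) = (8148 + (-4 + 9))/8888 = (8148 + 5)*(1/8888) = 8153*(1/8888) = 8153/8888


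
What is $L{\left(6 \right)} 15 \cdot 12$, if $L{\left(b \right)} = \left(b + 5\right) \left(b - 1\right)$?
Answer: $9900$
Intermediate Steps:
$L{\left(b \right)} = \left(-1 + b\right) \left(5 + b\right)$ ($L{\left(b \right)} = \left(5 + b\right) \left(-1 + b\right) = \left(-1 + b\right) \left(5 + b\right)$)
$L{\left(6 \right)} 15 \cdot 12 = \left(-5 + 6^{2} + 4 \cdot 6\right) 15 \cdot 12 = \left(-5 + 36 + 24\right) 15 \cdot 12 = 55 \cdot 15 \cdot 12 = 825 \cdot 12 = 9900$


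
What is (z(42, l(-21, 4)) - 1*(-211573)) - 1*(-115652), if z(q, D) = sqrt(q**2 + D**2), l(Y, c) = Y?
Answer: 327225 + 21*sqrt(5) ≈ 3.2727e+5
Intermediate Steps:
z(q, D) = sqrt(D**2 + q**2)
(z(42, l(-21, 4)) - 1*(-211573)) - 1*(-115652) = (sqrt((-21)**2 + 42**2) - 1*(-211573)) - 1*(-115652) = (sqrt(441 + 1764) + 211573) + 115652 = (sqrt(2205) + 211573) + 115652 = (21*sqrt(5) + 211573) + 115652 = (211573 + 21*sqrt(5)) + 115652 = 327225 + 21*sqrt(5)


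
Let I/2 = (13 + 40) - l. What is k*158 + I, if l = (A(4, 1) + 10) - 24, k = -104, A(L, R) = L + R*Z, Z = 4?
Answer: -16314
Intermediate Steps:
A(L, R) = L + 4*R (A(L, R) = L + R*4 = L + 4*R)
l = -6 (l = ((4 + 4*1) + 10) - 24 = ((4 + 4) + 10) - 24 = (8 + 10) - 24 = 18 - 24 = -6)
I = 118 (I = 2*((13 + 40) - 1*(-6)) = 2*(53 + 6) = 2*59 = 118)
k*158 + I = -104*158 + 118 = -16432 + 118 = -16314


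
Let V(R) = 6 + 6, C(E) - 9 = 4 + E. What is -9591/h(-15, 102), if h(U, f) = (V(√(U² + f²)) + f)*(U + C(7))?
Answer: -3197/190 ≈ -16.826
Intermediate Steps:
C(E) = 13 + E (C(E) = 9 + (4 + E) = 13 + E)
V(R) = 12
h(U, f) = (12 + f)*(20 + U) (h(U, f) = (12 + f)*(U + (13 + 7)) = (12 + f)*(U + 20) = (12 + f)*(20 + U))
-9591/h(-15, 102) = -9591/(240 + 12*(-15) + 20*102 - 15*102) = -9591/(240 - 180 + 2040 - 1530) = -9591/570 = -9591*1/570 = -3197/190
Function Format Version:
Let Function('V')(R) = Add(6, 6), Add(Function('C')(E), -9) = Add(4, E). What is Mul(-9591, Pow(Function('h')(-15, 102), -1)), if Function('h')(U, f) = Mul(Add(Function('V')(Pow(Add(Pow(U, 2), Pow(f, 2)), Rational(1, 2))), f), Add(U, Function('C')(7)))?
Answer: Rational(-3197, 190) ≈ -16.826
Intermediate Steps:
Function('C')(E) = Add(13, E) (Function('C')(E) = Add(9, Add(4, E)) = Add(13, E))
Function('V')(R) = 12
Function('h')(U, f) = Mul(Add(12, f), Add(20, U)) (Function('h')(U, f) = Mul(Add(12, f), Add(U, Add(13, 7))) = Mul(Add(12, f), Add(U, 20)) = Mul(Add(12, f), Add(20, U)))
Mul(-9591, Pow(Function('h')(-15, 102), -1)) = Mul(-9591, Pow(Add(240, Mul(12, -15), Mul(20, 102), Mul(-15, 102)), -1)) = Mul(-9591, Pow(Add(240, -180, 2040, -1530), -1)) = Mul(-9591, Pow(570, -1)) = Mul(-9591, Rational(1, 570)) = Rational(-3197, 190)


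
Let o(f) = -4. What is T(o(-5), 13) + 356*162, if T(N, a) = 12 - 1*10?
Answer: 57674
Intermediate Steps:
T(N, a) = 2 (T(N, a) = 12 - 10 = 2)
T(o(-5), 13) + 356*162 = 2 + 356*162 = 2 + 57672 = 57674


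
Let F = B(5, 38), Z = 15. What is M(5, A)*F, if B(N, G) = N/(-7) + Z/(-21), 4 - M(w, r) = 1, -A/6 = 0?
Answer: -30/7 ≈ -4.2857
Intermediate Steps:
A = 0 (A = -6*0 = 0)
M(w, r) = 3 (M(w, r) = 4 - 1*1 = 4 - 1 = 3)
B(N, G) = -5/7 - N/7 (B(N, G) = N/(-7) + 15/(-21) = N*(-⅐) + 15*(-1/21) = -N/7 - 5/7 = -5/7 - N/7)
F = -10/7 (F = -5/7 - ⅐*5 = -5/7 - 5/7 = -10/7 ≈ -1.4286)
M(5, A)*F = 3*(-10/7) = -30/7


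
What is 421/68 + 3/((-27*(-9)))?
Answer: 34169/5508 ≈ 6.2035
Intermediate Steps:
421/68 + 3/((-27*(-9))) = 421*(1/68) + 3/243 = 421/68 + 3*(1/243) = 421/68 + 1/81 = 34169/5508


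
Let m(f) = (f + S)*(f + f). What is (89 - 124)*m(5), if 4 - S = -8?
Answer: -5950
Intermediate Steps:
S = 12 (S = 4 - 1*(-8) = 4 + 8 = 12)
m(f) = 2*f*(12 + f) (m(f) = (f + 12)*(f + f) = (12 + f)*(2*f) = 2*f*(12 + f))
(89 - 124)*m(5) = (89 - 124)*(2*5*(12 + 5)) = -70*5*17 = -35*170 = -5950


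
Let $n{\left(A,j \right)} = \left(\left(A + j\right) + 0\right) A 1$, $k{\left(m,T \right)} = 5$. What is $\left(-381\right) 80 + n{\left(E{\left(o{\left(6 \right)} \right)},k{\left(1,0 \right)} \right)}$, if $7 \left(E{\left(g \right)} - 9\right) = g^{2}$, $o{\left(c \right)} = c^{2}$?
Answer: $\frac{400926}{49} \approx 8182.2$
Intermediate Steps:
$E{\left(g \right)} = 9 + \frac{g^{2}}{7}$
$n{\left(A,j \right)} = A \left(A + j\right)$ ($n{\left(A,j \right)} = \left(A + j\right) A 1 = A \left(A + j\right) 1 = A \left(A + j\right)$)
$\left(-381\right) 80 + n{\left(E{\left(o{\left(6 \right)} \right)},k{\left(1,0 \right)} \right)} = \left(-381\right) 80 + \left(9 + \frac{\left(6^{2}\right)^{2}}{7}\right) \left(\left(9 + \frac{\left(6^{2}\right)^{2}}{7}\right) + 5\right) = -30480 + \left(9 + \frac{36^{2}}{7}\right) \left(\left(9 + \frac{36^{2}}{7}\right) + 5\right) = -30480 + \left(9 + \frac{1}{7} \cdot 1296\right) \left(\left(9 + \frac{1}{7} \cdot 1296\right) + 5\right) = -30480 + \left(9 + \frac{1296}{7}\right) \left(\left(9 + \frac{1296}{7}\right) + 5\right) = -30480 + \frac{1359 \left(\frac{1359}{7} + 5\right)}{7} = -30480 + \frac{1359}{7} \cdot \frac{1394}{7} = -30480 + \frac{1894446}{49} = \frac{400926}{49}$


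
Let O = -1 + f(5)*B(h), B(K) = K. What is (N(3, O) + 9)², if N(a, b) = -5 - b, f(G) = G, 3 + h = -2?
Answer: 900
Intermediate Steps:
h = -5 (h = -3 - 2 = -5)
O = -26 (O = -1 + 5*(-5) = -1 - 25 = -26)
(N(3, O) + 9)² = ((-5 - 1*(-26)) + 9)² = ((-5 + 26) + 9)² = (21 + 9)² = 30² = 900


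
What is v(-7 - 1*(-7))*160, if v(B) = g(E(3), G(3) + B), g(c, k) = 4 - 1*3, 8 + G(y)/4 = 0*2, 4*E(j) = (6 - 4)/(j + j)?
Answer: 160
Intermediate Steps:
E(j) = 1/(4*j) (E(j) = ((6 - 4)/(j + j))/4 = (2/((2*j)))/4 = (2*(1/(2*j)))/4 = 1/(4*j))
G(y) = -32 (G(y) = -32 + 4*(0*2) = -32 + 4*0 = -32 + 0 = -32)
g(c, k) = 1 (g(c, k) = 4 - 3 = 1)
v(B) = 1
v(-7 - 1*(-7))*160 = 1*160 = 160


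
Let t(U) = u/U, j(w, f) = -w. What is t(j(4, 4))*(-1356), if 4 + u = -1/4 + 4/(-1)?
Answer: -11187/4 ≈ -2796.8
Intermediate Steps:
u = -33/4 (u = -4 + (-1/4 + 4/(-1)) = -4 + (-1*¼ + 4*(-1)) = -4 + (-¼ - 4) = -4 - 17/4 = -33/4 ≈ -8.2500)
t(U) = -33/(4*U)
t(j(4, 4))*(-1356) = -33/(4*((-1*4)))*(-1356) = -33/4/(-4)*(-1356) = -33/4*(-¼)*(-1356) = (33/16)*(-1356) = -11187/4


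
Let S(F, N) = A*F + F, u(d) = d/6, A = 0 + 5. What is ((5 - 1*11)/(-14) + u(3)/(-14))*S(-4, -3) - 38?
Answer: -332/7 ≈ -47.429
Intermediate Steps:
A = 5
u(d) = d/6 (u(d) = d*(⅙) = d/6)
S(F, N) = 6*F (S(F, N) = 5*F + F = 6*F)
((5 - 1*11)/(-14) + u(3)/(-14))*S(-4, -3) - 38 = ((5 - 1*11)/(-14) + ((⅙)*3)/(-14))*(6*(-4)) - 38 = ((5 - 11)*(-1/14) + (½)*(-1/14))*(-24) - 38 = (-6*(-1/14) - 1/28)*(-24) - 38 = (3/7 - 1/28)*(-24) - 38 = (11/28)*(-24) - 38 = -66/7 - 38 = -332/7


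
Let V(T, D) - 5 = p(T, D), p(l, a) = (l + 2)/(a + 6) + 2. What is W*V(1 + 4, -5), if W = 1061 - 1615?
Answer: -7756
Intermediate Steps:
p(l, a) = 2 + (2 + l)/(6 + a) (p(l, a) = (2 + l)/(6 + a) + 2 = 2 + (2 + l)/(6 + a))
V(T, D) = 5 + (14 + T + 2*D)/(6 + D)
W = -554
W*V(1 + 4, -5) = -554*(44 + (1 + 4) + 7*(-5))/(6 - 5) = -554*(44 + 5 - 35)/1 = -554*14 = -7756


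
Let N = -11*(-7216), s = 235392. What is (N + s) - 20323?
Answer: 294445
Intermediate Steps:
N = 79376
(N + s) - 20323 = (79376 + 235392) - 20323 = 314768 - 20323 = 294445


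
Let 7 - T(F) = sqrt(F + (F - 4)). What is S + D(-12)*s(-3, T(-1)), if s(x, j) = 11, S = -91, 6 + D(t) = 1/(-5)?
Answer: -796/5 ≈ -159.20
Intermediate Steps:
D(t) = -31/5 (D(t) = -6 + 1/(-5) = -6 - 1/5 = -31/5)
T(F) = 7 - sqrt(-4 + 2*F) (T(F) = 7 - sqrt(F + (F - 4)) = 7 - sqrt(F + (-4 + F)) = 7 - sqrt(-4 + 2*F))
S + D(-12)*s(-3, T(-1)) = -91 - 31/5*11 = -91 - 341/5 = -796/5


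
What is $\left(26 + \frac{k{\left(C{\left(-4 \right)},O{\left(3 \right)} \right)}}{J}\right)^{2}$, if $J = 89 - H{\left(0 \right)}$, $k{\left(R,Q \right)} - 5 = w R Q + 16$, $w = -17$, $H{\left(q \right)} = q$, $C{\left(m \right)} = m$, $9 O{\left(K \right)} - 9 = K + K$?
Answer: $\frac{53949025}{71289} \approx 756.76$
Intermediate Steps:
$O{\left(K \right)} = 1 + \frac{2 K}{9}$ ($O{\left(K \right)} = 1 + \frac{K + K}{9} = 1 + \frac{2 K}{9}$)
$k{\left(R,Q \right)} = 21 - 17 Q R$ ($k{\left(R,Q \right)} = 5 + \left(- 17 R Q + 16\right) = 5 - \left(-16 + 17 Q R\right) = 21 - 17 Q R$)
$J = 89$ ($J = 89 - 0 = 89 + 0 = 89$)
$\left(26 + \frac{k{\left(C{\left(-4 \right)},O{\left(3 \right)} \right)}}{J}\right)^{2} = \left(26 + \frac{21 - 17 \left(1 + \frac{2}{9} \cdot 3\right) \left(-4\right)}{89}\right)^{2} = \left(26 + \left(21 - 17 \left(1 + \frac{2}{3}\right) \left(-4\right)\right) \frac{1}{89}\right)^{2} = \left(26 + \left(21 - \frac{85}{3} \left(-4\right)\right) \frac{1}{89}\right)^{2} = \left(26 + \left(21 + \frac{340}{3}\right) \frac{1}{89}\right)^{2} = \left(26 + \frac{403}{3} \cdot \frac{1}{89}\right)^{2} = \left(26 + \frac{403}{267}\right)^{2} = \left(\frac{7345}{267}\right)^{2} = \frac{53949025}{71289}$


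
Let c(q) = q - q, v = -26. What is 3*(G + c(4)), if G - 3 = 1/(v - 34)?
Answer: 179/20 ≈ 8.9500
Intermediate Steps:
G = 179/60 (G = 3 + 1/(-26 - 34) = 3 + 1/(-60) = 3 - 1/60 = 179/60 ≈ 2.9833)
c(q) = 0
3*(G + c(4)) = 3*(179/60 + 0) = 3*(179/60) = 179/20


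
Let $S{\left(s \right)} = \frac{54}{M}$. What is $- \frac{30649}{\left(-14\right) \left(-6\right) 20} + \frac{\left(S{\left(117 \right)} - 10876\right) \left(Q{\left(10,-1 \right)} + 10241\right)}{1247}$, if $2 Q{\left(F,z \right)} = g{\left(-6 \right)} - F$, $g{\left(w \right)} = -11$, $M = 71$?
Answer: $- \frac{13273703438593}{148742160} \approx -89240.0$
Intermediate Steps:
$S{\left(s \right)} = \frac{54}{71}$
$Q{\left(F,z \right)} = - \frac{11}{2} - \frac{F}{2}$ ($Q{\left(F,z \right)} = \frac{-11 - F}{2} = - \frac{11}{2} - \frac{F}{2}$)
$- \frac{30649}{\left(-14\right) \left(-6\right) 20} + \frac{\left(S{\left(117 \right)} - 10876\right) \left(Q{\left(10,-1 \right)} + 10241\right)}{1247} = - \frac{30649}{\left(-14\right) \left(-6\right) 20} + \frac{\left(\frac{54}{71} - 10876\right) \left(\left(- \frac{11}{2} - 5\right) + 10241\right)}{1247} = - \frac{30649}{84 \cdot 20} + - \frac{772142 \left(\left(- \frac{11}{2} - 5\right) + 10241\right)}{71} \cdot \frac{1}{1247} = - \frac{30649}{1680} + - \frac{772142 \left(- \frac{21}{2} + 10241\right)}{71} \cdot \frac{1}{1247} = \left(-30649\right) \frac{1}{1680} + \left(- \frac{772142}{71}\right) \frac{20461}{2} \cdot \frac{1}{1247} = - \frac{30649}{1680} - \frac{7899398731}{88537} = - \frac{13273703438593}{148742160}$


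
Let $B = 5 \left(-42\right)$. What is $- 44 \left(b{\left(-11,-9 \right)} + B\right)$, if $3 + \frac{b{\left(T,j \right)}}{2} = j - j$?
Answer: $9504$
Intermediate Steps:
$B = -210$
$b{\left(T,j \right)} = -6$ ($b{\left(T,j \right)} = -6 + 2 \left(j - j\right) = -6 + 2 \cdot 0 = -6 + 0 = -6$)
$- 44 \left(b{\left(-11,-9 \right)} + B\right) = - 44 \left(-6 - 210\right) = \left(-44\right) \left(-216\right) = 9504$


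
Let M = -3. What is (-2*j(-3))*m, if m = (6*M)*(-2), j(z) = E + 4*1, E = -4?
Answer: 0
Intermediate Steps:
j(z) = 0 (j(z) = -4 + 4*1 = -4 + 4 = 0)
m = 36 (m = (6*(-3))*(-2) = -18*(-2) = 36)
(-2*j(-3))*m = -2*0*36 = 0*36 = 0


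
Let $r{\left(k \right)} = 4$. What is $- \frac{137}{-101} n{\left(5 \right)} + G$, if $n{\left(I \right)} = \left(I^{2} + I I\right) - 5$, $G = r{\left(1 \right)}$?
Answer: $\frac{6569}{101} \approx 65.04$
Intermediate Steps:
$G = 4$
$n{\left(I \right)} = -5 + 2 I^{2}$ ($n{\left(I \right)} = \left(I^{2} + I^{2}\right) - 5 = 2 I^{2} - 5 = -5 + 2 I^{2}$)
$- \frac{137}{-101} n{\left(5 \right)} + G = - \frac{137}{-101} \left(-5 + 2 \cdot 5^{2}\right) + 4 = \left(-137\right) \left(- \frac{1}{101}\right) \left(-5 + 2 \cdot 25\right) + 4 = \frac{137 \left(-5 + 50\right)}{101} + 4 = \frac{137}{101} \cdot 45 + 4 = \frac{6165}{101} + 4 = \frac{6569}{101}$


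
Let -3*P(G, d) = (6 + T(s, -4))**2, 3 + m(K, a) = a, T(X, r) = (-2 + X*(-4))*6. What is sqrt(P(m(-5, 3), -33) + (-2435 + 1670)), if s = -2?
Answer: I*sqrt(1353) ≈ 36.783*I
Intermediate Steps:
T(X, r) = -12 - 24*X (T(X, r) = (-2 - 4*X)*6 = -12 - 24*X)
m(K, a) = -3 + a
P(G, d) = -588 (P(G, d) = -(6 + (-12 - 24*(-2)))**2/3 = -(6 + (-12 + 48))**2/3 = -(6 + 36)**2/3 = -1/3*42**2 = -1/3*1764 = -588)
sqrt(P(m(-5, 3), -33) + (-2435 + 1670)) = sqrt(-588 + (-2435 + 1670)) = sqrt(-588 - 765) = sqrt(-1353) = I*sqrt(1353)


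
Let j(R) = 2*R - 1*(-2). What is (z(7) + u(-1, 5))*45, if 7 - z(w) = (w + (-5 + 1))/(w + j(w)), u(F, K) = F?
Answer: 6075/23 ≈ 264.13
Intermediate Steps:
j(R) = 2 + 2*R (j(R) = 2*R + 2 = 2 + 2*R)
z(w) = 7 - (-4 + w)/(2 + 3*w) (z(w) = 7 - (w + (-5 + 1))/(w + (2 + 2*w)) = 7 - (w - 4)/(2 + 3*w) = 7 - (-4 + w)/(2 + 3*w))
(z(7) + u(-1, 5))*45 = (2*(9 + 10*7)/(2 + 3*7) - 1)*45 = (2*(9 + 70)/(2 + 21) - 1)*45 = (2*79/23 - 1)*45 = (2*(1/23)*79 - 1)*45 = (158/23 - 1)*45 = (135/23)*45 = 6075/23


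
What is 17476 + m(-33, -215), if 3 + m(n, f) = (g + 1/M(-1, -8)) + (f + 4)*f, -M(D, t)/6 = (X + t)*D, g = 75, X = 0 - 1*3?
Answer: 4152257/66 ≈ 62913.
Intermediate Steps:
X = -3 (X = 0 - 3 = -3)
M(D, t) = -6*D*(-3 + t) (M(D, t) = -6*(-3 + t)*D = -6*D*(-3 + t))
m(n, f) = 4751/66 + f*(4 + f) (m(n, f) = -3 + ((75 + 1/(6*(-1)*(3 - 1*(-8)))) + (f + 4)*f) = -3 + ((75 + 1/(6*(-1)*(3 + 8))) + (4 + f)*f) = -3 + ((75 + 1/(6*(-1)*11)) + f*(4 + f)) = -3 + ((75 + 1/(-66)) + f*(4 + f)) = -3 + ((75 - 1/66) + f*(4 + f)) = -3 + (4949/66 + f*(4 + f)) = 4751/66 + f*(4 + f))
17476 + m(-33, -215) = 17476 + (4751/66 + (-215)**2 + 4*(-215)) = 17476 + (4751/66 + 46225 - 860) = 17476 + 2998841/66 = 4152257/66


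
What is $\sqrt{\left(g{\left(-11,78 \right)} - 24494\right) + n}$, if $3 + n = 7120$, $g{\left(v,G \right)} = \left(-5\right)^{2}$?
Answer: $6 i \sqrt{482} \approx 131.73 i$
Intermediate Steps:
$g{\left(v,G \right)} = 25$
$n = 7117$ ($n = -3 + 7120 = 7117$)
$\sqrt{\left(g{\left(-11,78 \right)} - 24494\right) + n} = \sqrt{\left(25 - 24494\right) + 7117} = \sqrt{-24469 + 7117} = \sqrt{-17352} = 6 i \sqrt{482}$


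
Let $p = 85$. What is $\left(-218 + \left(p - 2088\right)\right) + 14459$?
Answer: $12238$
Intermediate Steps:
$\left(-218 + \left(p - 2088\right)\right) + 14459 = \left(-218 + \left(85 - 2088\right)\right) + 14459 = \left(-218 - 2003\right) + 14459 = -2221 + 14459 = 12238$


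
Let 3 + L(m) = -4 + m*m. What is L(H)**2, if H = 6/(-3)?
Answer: 9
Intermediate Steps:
H = -2 (H = 6*(-1/3) = -2)
L(m) = -7 + m**2 (L(m) = -3 + (-4 + m*m) = -3 + (-4 + m**2) = -7 + m**2)
L(H)**2 = (-7 + (-2)**2)**2 = (-7 + 4)**2 = (-3)**2 = 9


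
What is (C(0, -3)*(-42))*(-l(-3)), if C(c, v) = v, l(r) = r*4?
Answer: 1512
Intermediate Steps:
l(r) = 4*r
(C(0, -3)*(-42))*(-l(-3)) = (-3*(-42))*(-4*(-3)) = 126*(-1*(-12)) = 126*12 = 1512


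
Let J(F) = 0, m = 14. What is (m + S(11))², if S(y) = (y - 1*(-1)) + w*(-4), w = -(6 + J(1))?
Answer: 2500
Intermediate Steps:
w = -6 (w = -(6 + 0) = -1*6 = -6)
S(y) = 25 + y (S(y) = (y - 1*(-1)) - 6*(-4) = (y + 1) + 24 = (1 + y) + 24 = 25 + y)
(m + S(11))² = (14 + (25 + 11))² = (14 + 36)² = 50² = 2500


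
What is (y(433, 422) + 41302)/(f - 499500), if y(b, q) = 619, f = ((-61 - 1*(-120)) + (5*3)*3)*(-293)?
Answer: -41921/529972 ≈ -0.079100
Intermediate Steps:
f = -30472 (f = ((-61 + 120) + 15*3)*(-293) = (59 + 45)*(-293) = 104*(-293) = -30472)
(y(433, 422) + 41302)/(f - 499500) = (619 + 41302)/(-30472 - 499500) = 41921/(-529972) = 41921*(-1/529972) = -41921/529972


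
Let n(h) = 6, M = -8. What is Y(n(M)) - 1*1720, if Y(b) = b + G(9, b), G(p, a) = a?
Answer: -1708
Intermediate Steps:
Y(b) = 2*b (Y(b) = b + b = 2*b)
Y(n(M)) - 1*1720 = 2*6 - 1*1720 = 12 - 1720 = -1708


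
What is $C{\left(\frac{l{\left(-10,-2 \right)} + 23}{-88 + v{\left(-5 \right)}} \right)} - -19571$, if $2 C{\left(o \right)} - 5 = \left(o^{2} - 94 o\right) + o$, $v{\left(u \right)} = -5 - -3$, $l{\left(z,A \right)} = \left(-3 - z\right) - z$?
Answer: $\frac{3174271}{162} \approx 19594.0$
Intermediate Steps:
$l{\left(z,A \right)} = -3 - 2 z$
$v{\left(u \right)} = -2$ ($v{\left(u \right)} = -5 + 3 = -2$)
$C{\left(o \right)} = \frac{5}{2} + \frac{o^{2}}{2} - \frac{93 o}{2}$ ($C{\left(o \right)} = \frac{5}{2} + \frac{\left(o^{2} - 94 o\right) + o}{2} = \frac{5}{2} + \frac{o^{2} - 93 o}{2} = \frac{5}{2} + \left(\frac{o^{2}}{2} - \frac{93 o}{2}\right) = \frac{5}{2} + \frac{o^{2}}{2} - \frac{93 o}{2}$)
$C{\left(\frac{l{\left(-10,-2 \right)} + 23}{-88 + v{\left(-5 \right)}} \right)} - -19571 = \left(\frac{5}{2} + \frac{\left(\frac{\left(-3 - -20\right) + 23}{-88 - 2}\right)^{2}}{2} - \frac{93 \frac{\left(-3 - -20\right) + 23}{-88 - 2}}{2}\right) - -19571 = \left(\frac{5}{2} + \frac{\left(\frac{\left(-3 + 20\right) + 23}{-90}\right)^{2}}{2} - \frac{93 \frac{\left(-3 + 20\right) + 23}{-90}}{2}\right) + 19571 = \left(\frac{5}{2} + \frac{\left(\left(17 + 23\right) \left(- \frac{1}{90}\right)\right)^{2}}{2} - \frac{93 \left(17 + 23\right) \left(- \frac{1}{90}\right)}{2}\right) + 19571 = \left(\frac{5}{2} + \frac{\left(40 \left(- \frac{1}{90}\right)\right)^{2}}{2} - \frac{93 \cdot 40 \left(- \frac{1}{90}\right)}{2}\right) + 19571 = \left(\frac{5}{2} + \frac{\left(- \frac{4}{9}\right)^{2}}{2} - - \frac{62}{3}\right) + 19571 = \left(\frac{5}{2} + \frac{1}{2} \cdot \frac{16}{81} + \frac{62}{3}\right) + 19571 = \left(\frac{5}{2} + \frac{8}{81} + \frac{62}{3}\right) + 19571 = \frac{3769}{162} + 19571 = \frac{3174271}{162}$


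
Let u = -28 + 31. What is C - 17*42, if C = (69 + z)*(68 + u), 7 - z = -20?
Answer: 6102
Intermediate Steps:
z = 27 (z = 7 - 1*(-20) = 7 + 20 = 27)
u = 3
C = 6816 (C = (69 + 27)*(68 + 3) = 96*71 = 6816)
C - 17*42 = 6816 - 17*42 = 6816 - 714 = 6102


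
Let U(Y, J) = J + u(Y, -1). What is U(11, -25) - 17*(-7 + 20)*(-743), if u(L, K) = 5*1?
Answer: 164183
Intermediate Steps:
u(L, K) = 5
U(Y, J) = 5 + J (U(Y, J) = J + 5 = 5 + J)
U(11, -25) - 17*(-7 + 20)*(-743) = (5 - 25) - 17*(-7 + 20)*(-743) = -20 - 17*13*(-743) = -20 - 221*(-743) = -20 + 164203 = 164183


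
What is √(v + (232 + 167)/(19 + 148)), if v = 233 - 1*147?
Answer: √2465087/167 ≈ 9.4016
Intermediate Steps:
v = 86 (v = 233 - 147 = 86)
√(v + (232 + 167)/(19 + 148)) = √(86 + (232 + 167)/(19 + 148)) = √(86 + 399/167) = √(14761/167) = √2465087/167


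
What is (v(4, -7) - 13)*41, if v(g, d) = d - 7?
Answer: -1107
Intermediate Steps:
v(g, d) = -7 + d
(v(4, -7) - 13)*41 = ((-7 - 7) - 13)*41 = (-14 - 13)*41 = -27*41 = -1107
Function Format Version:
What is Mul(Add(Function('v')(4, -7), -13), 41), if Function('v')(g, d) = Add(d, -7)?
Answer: -1107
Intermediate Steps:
Function('v')(g, d) = Add(-7, d)
Mul(Add(Function('v')(4, -7), -13), 41) = Mul(Add(Add(-7, -7), -13), 41) = Mul(Add(-14, -13), 41) = Mul(-27, 41) = -1107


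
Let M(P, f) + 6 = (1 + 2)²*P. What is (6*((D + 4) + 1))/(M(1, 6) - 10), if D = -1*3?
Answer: -12/7 ≈ -1.7143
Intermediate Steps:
D = -3
M(P, f) = -6 + 9*P (M(P, f) = -6 + (1 + 2)²*P = -6 + 3²*P = -6 + 9*P)
(6*((D + 4) + 1))/(M(1, 6) - 10) = (6*((-3 + 4) + 1))/((-6 + 9*1) - 10) = (6*(1 + 1))/((-6 + 9) - 10) = (6*2)/(3 - 10) = 12/(-7) = 12*(-⅐) = -12/7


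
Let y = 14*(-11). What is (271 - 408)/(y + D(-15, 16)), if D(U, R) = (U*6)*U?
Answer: -137/1196 ≈ -0.11455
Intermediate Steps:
D(U, R) = 6*U² (D(U, R) = (6*U)*U = 6*U²)
y = -154
(271 - 408)/(y + D(-15, 16)) = (271 - 408)/(-154 + 6*(-15)²) = -137/(-154 + 6*225) = -137/(-154 + 1350) = -137/1196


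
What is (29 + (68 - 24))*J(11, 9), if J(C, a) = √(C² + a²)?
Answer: 73*√202 ≈ 1037.5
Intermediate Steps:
(29 + (68 - 24))*J(11, 9) = (29 + (68 - 24))*√(11² + 9²) = (29 + 44)*√(121 + 81) = 73*√202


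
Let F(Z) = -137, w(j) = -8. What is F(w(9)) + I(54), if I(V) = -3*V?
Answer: -299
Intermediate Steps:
F(w(9)) + I(54) = -137 - 3*54 = -137 - 162 = -299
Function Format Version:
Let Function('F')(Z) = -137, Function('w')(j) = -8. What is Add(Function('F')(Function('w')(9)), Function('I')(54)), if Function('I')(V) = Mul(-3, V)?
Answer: -299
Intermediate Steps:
Add(Function('F')(Function('w')(9)), Function('I')(54)) = Add(-137, Mul(-3, 54)) = Add(-137, -162) = -299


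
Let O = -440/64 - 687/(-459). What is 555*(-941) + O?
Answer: -639246703/1224 ≈ -5.2226e+5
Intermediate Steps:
O = -6583/1224 (O = -440*1/64 - 687*(-1/459) = -55/8 + 229/153 = -6583/1224 ≈ -5.3783)
555*(-941) + O = 555*(-941) - 6583/1224 = -522255 - 6583/1224 = -639246703/1224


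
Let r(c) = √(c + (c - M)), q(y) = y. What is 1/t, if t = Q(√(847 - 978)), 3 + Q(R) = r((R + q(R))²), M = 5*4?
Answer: -1/359 - 2*I*√267/1077 ≈ -0.0027855 - 0.030344*I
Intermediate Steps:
M = 20
r(c) = √(-20 + 2*c) (r(c) = √(c + (c - 1*20)) = √(c + (c - 20)) = √(c + (-20 + c)) = √(-20 + 2*c))
Q(R) = -3 + √(-20 + 8*R²) (Q(R) = -3 + √(-20 + 2*(R + R)²) = -3 + √(-20 + 2*(2*R)²) = -3 + √(-20 + 2*(4*R²)) = -3 + √(-20 + 8*R²))
t = -3 + 2*I*√267 (t = -3 + 2*√(-5 + 2*(√(847 - 978))²) = -3 + 2*√(-5 + 2*(√(-131))²) = -3 + 2*√(-5 + 2*(I*√131)²) = -3 + 2*√(-5 + 2*(-131)) = -3 + 2*√(-5 - 262) = -3 + 2*√(-267) = -3 + 2*(I*√267) = -3 + 2*I*√267 ≈ -3.0 + 32.68*I)
1/t = 1/(-3 + 2*I*√267)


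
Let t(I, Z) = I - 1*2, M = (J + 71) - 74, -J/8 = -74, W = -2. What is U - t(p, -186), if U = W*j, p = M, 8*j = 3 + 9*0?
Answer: -2351/4 ≈ -587.75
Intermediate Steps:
J = 592 (J = -8*(-74) = 592)
j = 3/8 (j = (3 + 9*0)/8 = (3 + 0)/8 = (1/8)*3 = 3/8 ≈ 0.37500)
M = 589 (M = (592 + 71) - 74 = 663 - 74 = 589)
p = 589
t(I, Z) = -2 + I (t(I, Z) = I - 2 = -2 + I)
U = -3/4 (U = -2*3/8 = -3/4 ≈ -0.75000)
U - t(p, -186) = -3/4 - (-2 + 589) = -3/4 - 1*587 = -3/4 - 587 = -2351/4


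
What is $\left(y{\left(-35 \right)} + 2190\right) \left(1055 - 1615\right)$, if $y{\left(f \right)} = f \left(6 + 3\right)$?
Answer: $-1050000$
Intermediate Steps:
$y{\left(f \right)} = 9 f$ ($y{\left(f \right)} = f 9 = 9 f$)
$\left(y{\left(-35 \right)} + 2190\right) \left(1055 - 1615\right) = \left(9 \left(-35\right) + 2190\right) \left(1055 - 1615\right) = \left(-315 + 2190\right) \left(-560\right) = 1875 \left(-560\right) = -1050000$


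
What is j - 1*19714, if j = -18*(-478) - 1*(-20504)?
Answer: 9394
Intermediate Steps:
j = 29108 (j = 8604 + 20504 = 29108)
j - 1*19714 = 29108 - 1*19714 = 29108 - 19714 = 9394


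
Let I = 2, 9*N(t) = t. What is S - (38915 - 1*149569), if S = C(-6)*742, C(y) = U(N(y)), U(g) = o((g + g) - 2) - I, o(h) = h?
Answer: 320090/3 ≈ 1.0670e+5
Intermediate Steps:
N(t) = t/9
U(g) = -4 + 2*g (U(g) = ((g + g) - 2) - 1*2 = (2*g - 2) - 2 = (-2 + 2*g) - 2 = -4 + 2*g)
C(y) = -4 + 2*y/9 (C(y) = -4 + 2*(y/9) = -4 + 2*y/9)
S = -11872/3 (S = (-4 + (2/9)*(-6))*742 = (-4 - 4/3)*742 = -16/3*742 = -11872/3 ≈ -3957.3)
S - (38915 - 1*149569) = -11872/3 - (38915 - 1*149569) = -11872/3 - (38915 - 149569) = -11872/3 - 1*(-110654) = -11872/3 + 110654 = 320090/3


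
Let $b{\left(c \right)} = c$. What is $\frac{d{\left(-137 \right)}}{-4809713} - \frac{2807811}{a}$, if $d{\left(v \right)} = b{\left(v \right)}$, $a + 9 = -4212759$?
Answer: $\frac{4501780739153}{6754068338528} \approx 0.66653$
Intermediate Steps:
$a = -4212768$ ($a = -9 - 4212759 = -4212768$)
$d{\left(v \right)} = v$
$\frac{d{\left(-137 \right)}}{-4809713} - \frac{2807811}{a} = - \frac{137}{-4809713} - \frac{2807811}{-4212768} = \left(-137\right) \left(- \frac{1}{4809713}\right) - - \frac{935937}{1404256} = \frac{137}{4809713} + \frac{935937}{1404256} = \frac{4501780739153}{6754068338528}$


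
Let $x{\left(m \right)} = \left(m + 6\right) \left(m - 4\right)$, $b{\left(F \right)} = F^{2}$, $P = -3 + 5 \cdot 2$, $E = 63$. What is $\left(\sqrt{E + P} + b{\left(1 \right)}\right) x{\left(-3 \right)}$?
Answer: $-21 - 21 \sqrt{70} \approx -196.7$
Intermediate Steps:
$P = 7$ ($P = -3 + 10 = 7$)
$x{\left(m \right)} = \left(-4 + m\right) \left(6 + m\right)$ ($x{\left(m \right)} = \left(6 + m\right) \left(-4 + m\right) = \left(-4 + m\right) \left(6 + m\right)$)
$\left(\sqrt{E + P} + b{\left(1 \right)}\right) x{\left(-3 \right)} = \left(\sqrt{63 + 7} + 1^{2}\right) \left(-24 + \left(-3\right)^{2} + 2 \left(-3\right)\right) = \left(\sqrt{70} + 1\right) \left(-24 + 9 - 6\right) = \left(1 + \sqrt{70}\right) \left(-21\right) = -21 - 21 \sqrt{70}$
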